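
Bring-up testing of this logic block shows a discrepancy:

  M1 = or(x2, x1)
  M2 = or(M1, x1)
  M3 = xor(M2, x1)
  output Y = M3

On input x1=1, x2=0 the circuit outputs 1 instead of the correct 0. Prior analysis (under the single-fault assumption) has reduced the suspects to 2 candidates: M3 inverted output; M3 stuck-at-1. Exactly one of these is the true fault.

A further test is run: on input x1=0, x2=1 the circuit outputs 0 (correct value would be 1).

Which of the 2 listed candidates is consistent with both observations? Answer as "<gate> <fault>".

M3 inverted output

Evaluate each candidate on input x1=0, x2=1:
  M3 inverted output: M1=1, M2=1, M3=0 [inverted output] → 0 — matches
  M3 stuck-at-1: M1=1, M2=1, M3=1 [stuck-at-1] → 1 — eliminated
Only M3 inverted output reproduces the observed 0.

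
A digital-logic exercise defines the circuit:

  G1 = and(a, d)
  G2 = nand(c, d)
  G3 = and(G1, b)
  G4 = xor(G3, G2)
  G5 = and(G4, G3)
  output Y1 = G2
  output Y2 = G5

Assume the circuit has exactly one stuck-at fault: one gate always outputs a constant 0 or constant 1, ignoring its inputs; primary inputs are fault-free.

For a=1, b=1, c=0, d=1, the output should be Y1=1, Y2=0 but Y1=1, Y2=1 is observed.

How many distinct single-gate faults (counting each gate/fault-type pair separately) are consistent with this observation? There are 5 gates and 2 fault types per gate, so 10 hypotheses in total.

2

Fault-free: G1=1, G2=1, G3=1, G4=0, G5=0 → Y1=1, Y2=0. Observed Y1=1, Y2=1.
  G1 stuck-at-0: output Y1=1, Y2=0 ✗
  G1 stuck-at-1: output Y1=1, Y2=0 ✗
  G2 stuck-at-0: output Y1=0, Y2=1 ✗
  G2 stuck-at-1: output Y1=1, Y2=0 ✗
  G3 stuck-at-0: output Y1=1, Y2=0 ✗
  G3 stuck-at-1: output Y1=1, Y2=0 ✗
  G4 stuck-at-0: output Y1=1, Y2=0 ✗
  G4 stuck-at-1: output Y1=1, Y2=1 ✓
  G5 stuck-at-0: output Y1=1, Y2=0 ✗
  G5 stuck-at-1: output Y1=1, Y2=1 ✓
Consistent faults: {G4 stuck-at-1, G5 stuck-at-1} — 2 in all.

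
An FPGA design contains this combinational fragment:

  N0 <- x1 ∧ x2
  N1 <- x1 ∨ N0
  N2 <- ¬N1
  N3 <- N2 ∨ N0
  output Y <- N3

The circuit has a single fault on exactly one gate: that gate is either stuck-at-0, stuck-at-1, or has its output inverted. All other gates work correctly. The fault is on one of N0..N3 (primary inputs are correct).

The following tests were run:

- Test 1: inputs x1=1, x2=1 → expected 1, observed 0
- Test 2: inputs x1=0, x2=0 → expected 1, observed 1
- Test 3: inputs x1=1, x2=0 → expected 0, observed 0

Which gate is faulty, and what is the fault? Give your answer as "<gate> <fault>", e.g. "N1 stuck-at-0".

Fault-free values for test 1 (x1=1, x2=1): N0=1, N1=1, N2=0, N3=1, giving Y=1. Observed 0.
Test 1: faults giving observed 0 are {N0 stuck-at-0, N0 inverted output, N3 stuck-at-0, N3 inverted output}.
Test 2 (x1=0, x2=0): fault-free N0=0, N1=0, N2=1, N3=1 → 1; observed 1. Eliminates N3 stuck-at-0, N3 inverted output.
Test 3 (x1=1, x2=0): fault-free N0=0, N1=1, N2=0, N3=0 → 0; observed 0. Eliminates N0 inverted output.
Only N0 stuck-at-0 is consistent with every test.

N0 stuck-at-0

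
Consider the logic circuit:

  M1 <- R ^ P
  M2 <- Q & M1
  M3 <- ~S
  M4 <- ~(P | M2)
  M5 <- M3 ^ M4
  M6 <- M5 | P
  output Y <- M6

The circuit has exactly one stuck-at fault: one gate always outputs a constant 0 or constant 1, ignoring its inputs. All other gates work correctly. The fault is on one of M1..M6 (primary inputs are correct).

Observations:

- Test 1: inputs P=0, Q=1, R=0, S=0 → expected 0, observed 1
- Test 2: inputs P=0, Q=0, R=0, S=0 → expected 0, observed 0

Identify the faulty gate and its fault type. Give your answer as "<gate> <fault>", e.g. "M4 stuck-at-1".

Fault-free values for test 1 (P=0, Q=1, R=0, S=0): M1=0, M2=0, M3=1, M4=1, M5=0, M6=0, giving Y=0. Observed 1.
Test 1: faults giving observed 1 are {M1 stuck-at-1, M2 stuck-at-1, M3 stuck-at-0, M4 stuck-at-0, M5 stuck-at-1, M6 stuck-at-1}.
Test 2 (P=0, Q=0, R=0, S=0): fault-free M1=0, M2=0, M3=1, M4=1, M5=0, M6=0 → 0; observed 0. Eliminates M2 stuck-at-1, M3 stuck-at-0, M4 stuck-at-0, M5 stuck-at-1, M6 stuck-at-1.
Only M1 stuck-at-1 is consistent with every test.

M1 stuck-at-1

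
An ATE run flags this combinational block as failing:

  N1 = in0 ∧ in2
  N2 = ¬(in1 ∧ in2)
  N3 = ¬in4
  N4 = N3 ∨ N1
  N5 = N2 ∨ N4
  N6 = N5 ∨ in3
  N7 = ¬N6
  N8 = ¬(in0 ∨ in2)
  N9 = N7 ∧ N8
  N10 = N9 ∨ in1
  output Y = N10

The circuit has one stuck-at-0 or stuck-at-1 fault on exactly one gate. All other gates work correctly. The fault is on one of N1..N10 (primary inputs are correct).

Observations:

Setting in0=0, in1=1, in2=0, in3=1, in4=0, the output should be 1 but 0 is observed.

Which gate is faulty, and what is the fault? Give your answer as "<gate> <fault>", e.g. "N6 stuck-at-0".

Fault-free values for test 1 (in0=0, in1=1, in2=0, in3=1, in4=0): N1=0, N2=1, N3=1, N4=1, N5=1, N6=1, N7=0, N8=1, N9=0, N10=1, giving Y=1. Observed 0.
Test 1: faults giving observed 0 are {N10 stuck-at-0}.
Only N10 stuck-at-0 is consistent with every test.

N10 stuck-at-0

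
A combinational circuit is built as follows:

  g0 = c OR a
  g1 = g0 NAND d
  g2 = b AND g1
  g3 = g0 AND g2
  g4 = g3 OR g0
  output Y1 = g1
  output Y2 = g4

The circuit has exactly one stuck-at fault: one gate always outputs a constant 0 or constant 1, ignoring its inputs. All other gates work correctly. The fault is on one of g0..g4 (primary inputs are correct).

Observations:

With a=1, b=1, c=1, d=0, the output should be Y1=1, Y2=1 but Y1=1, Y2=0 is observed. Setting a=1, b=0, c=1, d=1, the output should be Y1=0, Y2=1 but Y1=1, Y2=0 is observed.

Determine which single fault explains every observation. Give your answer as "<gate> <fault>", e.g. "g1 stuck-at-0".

Fault-free values for test 1 (a=1, b=1, c=1, d=0): g0=1, g1=1, g2=1, g3=1, g4=1, giving Y1=1, Y2=1. Observed Y1=1, Y2=0.
Test 1: faults giving observed Y1=1, Y2=0 are {g0 stuck-at-0, g4 stuck-at-0}.
Test 2 (a=1, b=0, c=1, d=1): fault-free g0=1, g1=0, g2=0, g3=0, g4=1 → Y1=0, Y2=1; observed Y1=1, Y2=0. Eliminates g4 stuck-at-0.
Only g0 stuck-at-0 is consistent with every test.

g0 stuck-at-0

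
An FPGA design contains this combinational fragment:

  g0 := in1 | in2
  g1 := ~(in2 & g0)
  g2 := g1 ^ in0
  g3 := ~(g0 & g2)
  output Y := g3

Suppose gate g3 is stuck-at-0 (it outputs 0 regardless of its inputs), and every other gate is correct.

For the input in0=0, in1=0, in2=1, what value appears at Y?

Propagate with g3 forced: g0=1, g1=0, g2=0, g3=0 [stuck-at-0].
So Y = 0. (Without the fault it would be 1.)

0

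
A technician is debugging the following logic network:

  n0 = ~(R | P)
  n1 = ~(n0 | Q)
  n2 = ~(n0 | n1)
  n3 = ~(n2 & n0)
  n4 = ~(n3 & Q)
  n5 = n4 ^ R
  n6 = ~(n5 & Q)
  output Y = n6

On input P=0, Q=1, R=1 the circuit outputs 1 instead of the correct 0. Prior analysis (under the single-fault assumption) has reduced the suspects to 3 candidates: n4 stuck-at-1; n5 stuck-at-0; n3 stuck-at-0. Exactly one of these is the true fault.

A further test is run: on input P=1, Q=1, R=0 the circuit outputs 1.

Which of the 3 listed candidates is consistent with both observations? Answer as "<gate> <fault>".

n5 stuck-at-0

Evaluate each candidate on input P=1, Q=1, R=0:
  n4 stuck-at-1: n0=0, n1=0, n2=1, n3=1, n4=1 [stuck-at-1], n5=1, n6=0 → 0 — eliminated
  n5 stuck-at-0: n0=0, n1=0, n2=1, n3=1, n4=0, n5=0 [stuck-at-0], n6=1 → 1 — matches
  n3 stuck-at-0: n0=0, n1=0, n2=1, n3=0 [stuck-at-0], n4=1, n5=1, n6=0 → 0 — eliminated
Only n5 stuck-at-0 reproduces the observed 1.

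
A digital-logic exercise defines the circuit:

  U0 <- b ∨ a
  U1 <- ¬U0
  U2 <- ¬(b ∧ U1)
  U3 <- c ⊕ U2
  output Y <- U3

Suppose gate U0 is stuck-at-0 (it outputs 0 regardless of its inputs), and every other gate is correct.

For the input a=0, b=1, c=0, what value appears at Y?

0

Propagate with U0 forced: U0=0 [stuck-at-0], U1=1, U2=0, U3=0.
So Y = 0. (Without the fault it would be 1.)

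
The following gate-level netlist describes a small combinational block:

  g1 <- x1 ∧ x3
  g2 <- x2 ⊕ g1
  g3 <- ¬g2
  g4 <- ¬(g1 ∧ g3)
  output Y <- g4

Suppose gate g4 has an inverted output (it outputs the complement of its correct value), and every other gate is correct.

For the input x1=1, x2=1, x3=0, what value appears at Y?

0

Propagate with g4 forced: g1=0, g2=1, g3=0, g4=0 [inverted output].
So Y = 0. (Without the fault it would be 1.)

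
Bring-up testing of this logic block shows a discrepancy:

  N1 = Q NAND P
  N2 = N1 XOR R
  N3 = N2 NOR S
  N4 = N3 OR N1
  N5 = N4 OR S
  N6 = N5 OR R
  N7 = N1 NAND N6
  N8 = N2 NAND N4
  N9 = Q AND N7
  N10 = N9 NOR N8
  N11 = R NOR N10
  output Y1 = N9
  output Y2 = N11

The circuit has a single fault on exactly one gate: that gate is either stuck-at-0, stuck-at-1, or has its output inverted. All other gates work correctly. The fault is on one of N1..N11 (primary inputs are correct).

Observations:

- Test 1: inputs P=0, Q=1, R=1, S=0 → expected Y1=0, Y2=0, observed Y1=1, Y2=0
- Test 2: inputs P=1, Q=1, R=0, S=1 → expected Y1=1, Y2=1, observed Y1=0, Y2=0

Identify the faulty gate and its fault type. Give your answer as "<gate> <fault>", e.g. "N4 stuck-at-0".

Fault-free values for test 1 (P=0, Q=1, R=1, S=0): N1=1, N2=0, N3=1, N4=1, N5=1, N6=1, N7=0, N8=1, N9=0, N10=0, N11=0, giving Y1=0, Y2=0. Observed Y1=1, Y2=0.
Test 1: faults giving observed Y1=1, Y2=0 are {N1 stuck-at-0, N1 inverted output, N6 stuck-at-0, N6 inverted output, N7 stuck-at-1, N7 inverted output, N9 stuck-at-1, N9 inverted output}.
Test 2 (P=1, Q=1, R=0, S=1): fault-free N1=0, N2=0, N3=0, N4=0, N5=1, N6=1, N7=1, N8=1, N9=1, N10=0, N11=1 → Y1=1, Y2=1; observed Y1=0, Y2=0. Eliminates N1 stuck-at-0, N6 stuck-at-0, N6 inverted output, N7 stuck-at-1, N7 inverted output, N9 stuck-at-1, N9 inverted output.
Only N1 inverted output is consistent with every test.

N1 inverted output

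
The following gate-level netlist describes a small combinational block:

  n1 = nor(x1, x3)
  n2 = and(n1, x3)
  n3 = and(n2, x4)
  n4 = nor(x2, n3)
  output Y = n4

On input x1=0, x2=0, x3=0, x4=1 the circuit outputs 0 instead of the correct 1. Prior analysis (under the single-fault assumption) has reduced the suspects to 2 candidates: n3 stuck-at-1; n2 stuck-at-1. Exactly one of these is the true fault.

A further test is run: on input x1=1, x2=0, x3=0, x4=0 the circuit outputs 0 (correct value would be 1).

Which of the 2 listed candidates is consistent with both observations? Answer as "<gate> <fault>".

Evaluate each candidate on input x1=1, x2=0, x3=0, x4=0:
  n3 stuck-at-1: n1=0, n2=0, n3=1 [stuck-at-1], n4=0 → 0 — matches
  n2 stuck-at-1: n1=0, n2=1 [stuck-at-1], n3=0, n4=1 → 1 — eliminated
Only n3 stuck-at-1 reproduces the observed 0.

n3 stuck-at-1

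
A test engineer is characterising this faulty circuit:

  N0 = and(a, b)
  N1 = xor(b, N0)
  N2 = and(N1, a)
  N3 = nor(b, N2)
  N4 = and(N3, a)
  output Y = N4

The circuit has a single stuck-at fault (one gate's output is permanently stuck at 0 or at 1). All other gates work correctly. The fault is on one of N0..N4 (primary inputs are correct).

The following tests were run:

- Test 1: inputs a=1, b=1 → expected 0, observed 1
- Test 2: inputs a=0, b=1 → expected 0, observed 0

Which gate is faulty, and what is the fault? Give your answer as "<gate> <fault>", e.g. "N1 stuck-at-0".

Fault-free values for test 1 (a=1, b=1): N0=1, N1=0, N2=0, N3=0, N4=0, giving Y=0. Observed 1.
Test 1: faults giving observed 1 are {N3 stuck-at-1, N4 stuck-at-1}.
Test 2 (a=0, b=1): fault-free N0=0, N1=1, N2=0, N3=0, N4=0 → 0; observed 0. Eliminates N4 stuck-at-1.
Only N3 stuck-at-1 is consistent with every test.

N3 stuck-at-1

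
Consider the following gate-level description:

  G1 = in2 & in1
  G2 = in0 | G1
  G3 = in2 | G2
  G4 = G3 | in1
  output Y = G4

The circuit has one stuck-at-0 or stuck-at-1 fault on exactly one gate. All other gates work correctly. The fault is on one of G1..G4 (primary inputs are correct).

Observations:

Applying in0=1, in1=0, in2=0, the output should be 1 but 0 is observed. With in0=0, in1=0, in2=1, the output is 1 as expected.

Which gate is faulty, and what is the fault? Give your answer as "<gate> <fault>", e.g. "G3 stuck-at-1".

Fault-free values for test 1 (in0=1, in1=0, in2=0): G1=0, G2=1, G3=1, G4=1, giving Y=1. Observed 0.
Test 1: faults giving observed 0 are {G2 stuck-at-0, G3 stuck-at-0, G4 stuck-at-0}.
Test 2 (in0=0, in1=0, in2=1): fault-free G1=0, G2=0, G3=1, G4=1 → 1; observed 1. Eliminates G3 stuck-at-0, G4 stuck-at-0.
Only G2 stuck-at-0 is consistent with every test.

G2 stuck-at-0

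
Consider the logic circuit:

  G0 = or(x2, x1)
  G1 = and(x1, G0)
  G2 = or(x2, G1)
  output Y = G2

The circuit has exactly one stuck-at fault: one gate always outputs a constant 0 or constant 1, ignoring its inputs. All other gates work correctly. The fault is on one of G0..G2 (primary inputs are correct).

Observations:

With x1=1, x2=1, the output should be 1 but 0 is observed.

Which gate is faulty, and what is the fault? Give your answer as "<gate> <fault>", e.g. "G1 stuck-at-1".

Fault-free values for test 1 (x1=1, x2=1): G0=1, G1=1, G2=1, giving Y=1. Observed 0.
Test 1: faults giving observed 0 are {G2 stuck-at-0}.
Only G2 stuck-at-0 is consistent with every test.

G2 stuck-at-0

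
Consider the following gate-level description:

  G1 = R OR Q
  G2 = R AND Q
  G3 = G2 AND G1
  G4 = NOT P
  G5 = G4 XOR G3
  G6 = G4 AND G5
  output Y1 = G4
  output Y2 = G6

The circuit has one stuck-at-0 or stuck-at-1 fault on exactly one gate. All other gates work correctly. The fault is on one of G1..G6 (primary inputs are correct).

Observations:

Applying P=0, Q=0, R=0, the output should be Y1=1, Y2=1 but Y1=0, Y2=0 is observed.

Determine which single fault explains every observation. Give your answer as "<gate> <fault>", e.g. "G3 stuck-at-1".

Fault-free values for test 1 (P=0, Q=0, R=0): G1=0, G2=0, G3=0, G4=1, G5=1, G6=1, giving Y1=1, Y2=1. Observed Y1=0, Y2=0.
Test 1: faults giving observed Y1=0, Y2=0 are {G4 stuck-at-0}.
Only G4 stuck-at-0 is consistent with every test.

G4 stuck-at-0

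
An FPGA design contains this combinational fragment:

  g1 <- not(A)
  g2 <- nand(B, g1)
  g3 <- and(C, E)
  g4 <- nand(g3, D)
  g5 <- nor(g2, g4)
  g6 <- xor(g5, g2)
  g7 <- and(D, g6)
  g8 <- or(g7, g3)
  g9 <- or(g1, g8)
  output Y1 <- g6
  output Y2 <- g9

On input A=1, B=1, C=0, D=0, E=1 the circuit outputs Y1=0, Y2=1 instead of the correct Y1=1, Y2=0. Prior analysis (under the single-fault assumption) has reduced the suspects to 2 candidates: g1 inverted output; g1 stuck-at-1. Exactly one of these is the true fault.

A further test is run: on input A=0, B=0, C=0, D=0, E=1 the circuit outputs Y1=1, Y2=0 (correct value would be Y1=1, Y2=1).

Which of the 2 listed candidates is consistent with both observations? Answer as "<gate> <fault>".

Evaluate each candidate on input A=0, B=0, C=0, D=0, E=1:
  g1 inverted output: g1=0 [inverted output], g2=1, g3=0, g4=1, g5=0, g6=1, g7=0, g8=0, g9=0 → Y1=1, Y2=0 — matches
  g1 stuck-at-1: g1=1 [stuck-at-1], g2=1, g3=0, g4=1, g5=0, g6=1, g7=0, g8=0, g9=1 → Y1=1, Y2=1 — eliminated
Only g1 inverted output reproduces the observed Y1=1, Y2=0.

g1 inverted output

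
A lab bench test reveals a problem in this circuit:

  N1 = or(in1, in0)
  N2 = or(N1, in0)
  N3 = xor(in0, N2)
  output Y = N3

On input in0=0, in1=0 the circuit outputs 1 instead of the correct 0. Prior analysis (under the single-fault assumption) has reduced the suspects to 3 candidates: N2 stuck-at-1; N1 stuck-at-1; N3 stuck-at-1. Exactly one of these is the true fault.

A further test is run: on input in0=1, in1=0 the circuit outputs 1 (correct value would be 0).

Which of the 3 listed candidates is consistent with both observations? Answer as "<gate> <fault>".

Evaluate each candidate on input in0=1, in1=0:
  N2 stuck-at-1: N1=1, N2=1 [stuck-at-1], N3=0 → 0 — eliminated
  N1 stuck-at-1: N1=1 [stuck-at-1], N2=1, N3=0 → 0 — eliminated
  N3 stuck-at-1: N1=1, N2=1, N3=1 [stuck-at-1] → 1 — matches
Only N3 stuck-at-1 reproduces the observed 1.

N3 stuck-at-1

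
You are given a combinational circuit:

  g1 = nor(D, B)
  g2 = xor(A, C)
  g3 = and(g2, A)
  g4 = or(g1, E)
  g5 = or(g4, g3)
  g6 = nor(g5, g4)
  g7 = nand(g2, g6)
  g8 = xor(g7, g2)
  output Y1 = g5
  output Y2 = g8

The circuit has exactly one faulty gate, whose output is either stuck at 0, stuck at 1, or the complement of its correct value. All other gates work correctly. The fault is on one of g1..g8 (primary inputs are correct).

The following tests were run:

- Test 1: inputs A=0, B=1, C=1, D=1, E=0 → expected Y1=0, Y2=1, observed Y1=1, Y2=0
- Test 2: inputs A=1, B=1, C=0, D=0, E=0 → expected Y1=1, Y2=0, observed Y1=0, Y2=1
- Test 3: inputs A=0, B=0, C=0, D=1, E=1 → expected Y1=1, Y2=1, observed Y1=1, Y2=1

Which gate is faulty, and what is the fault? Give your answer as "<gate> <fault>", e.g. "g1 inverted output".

g3 inverted output

Fault-free values for test 1 (A=0, B=1, C=1, D=1, E=0): g1=0, g2=1, g3=0, g4=0, g5=0, g6=1, g7=0, g8=1, giving Y1=0, Y2=1. Observed Y1=1, Y2=0.
Test 1: faults giving observed Y1=1, Y2=0 are {g1 stuck-at-1, g1 inverted output, g3 stuck-at-1, g3 inverted output, g4 stuck-at-1, g4 inverted output, g5 stuck-at-1, g5 inverted output}.
Test 2 (A=1, B=1, C=0, D=0, E=0): fault-free g1=0, g2=1, g3=1, g4=0, g5=1, g6=0, g7=1, g8=0 → Y1=1, Y2=0; observed Y1=0, Y2=1. Eliminates g1 stuck-at-1, g1 inverted output, g3 stuck-at-1, g4 stuck-at-1, g4 inverted output, g5 stuck-at-1.
Test 3 (A=0, B=0, C=0, D=1, E=1): fault-free g1=0, g2=0, g3=0, g4=1, g5=1, g6=0, g7=1, g8=1 → Y1=1, Y2=1; observed Y1=1, Y2=1. Eliminates g5 inverted output.
Only g3 inverted output is consistent with every test.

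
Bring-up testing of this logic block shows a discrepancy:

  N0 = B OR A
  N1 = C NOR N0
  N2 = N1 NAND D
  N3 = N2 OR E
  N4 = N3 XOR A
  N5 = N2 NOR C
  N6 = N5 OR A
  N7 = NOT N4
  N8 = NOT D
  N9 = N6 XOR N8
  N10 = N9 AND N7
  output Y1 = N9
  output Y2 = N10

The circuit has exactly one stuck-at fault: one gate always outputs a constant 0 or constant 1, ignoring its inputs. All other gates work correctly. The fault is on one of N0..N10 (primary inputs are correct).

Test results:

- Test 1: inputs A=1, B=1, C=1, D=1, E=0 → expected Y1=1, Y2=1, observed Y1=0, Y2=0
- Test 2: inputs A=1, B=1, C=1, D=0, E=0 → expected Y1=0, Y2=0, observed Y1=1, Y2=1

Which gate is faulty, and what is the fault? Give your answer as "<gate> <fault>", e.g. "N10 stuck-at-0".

Fault-free values for test 1 (A=1, B=1, C=1, D=1, E=0): N0=1, N1=0, N2=1, N3=1, N4=0, N5=0, N6=1, N7=1, N8=0, N9=1, N10=1, giving Y1=1, Y2=1. Observed Y1=0, Y2=0.
Test 1: faults giving observed Y1=0, Y2=0 are {N6 stuck-at-0, N8 stuck-at-1, N9 stuck-at-0}.
Test 2 (A=1, B=1, C=1, D=0, E=0): fault-free N0=1, N1=0, N2=1, N3=1, N4=0, N5=0, N6=1, N7=1, N8=1, N9=0, N10=0 → Y1=0, Y2=0; observed Y1=1, Y2=1. Eliminates N8 stuck-at-1, N9 stuck-at-0.
Only N6 stuck-at-0 is consistent with every test.

N6 stuck-at-0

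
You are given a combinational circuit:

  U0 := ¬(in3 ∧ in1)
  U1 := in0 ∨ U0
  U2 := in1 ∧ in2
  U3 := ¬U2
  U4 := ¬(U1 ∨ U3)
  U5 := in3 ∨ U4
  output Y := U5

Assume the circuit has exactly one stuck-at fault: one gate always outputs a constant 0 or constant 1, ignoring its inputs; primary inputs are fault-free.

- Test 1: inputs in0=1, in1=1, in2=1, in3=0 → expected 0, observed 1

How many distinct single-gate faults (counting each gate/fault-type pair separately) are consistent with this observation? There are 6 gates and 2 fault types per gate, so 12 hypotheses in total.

Fault-free: U0=1, U1=1, U2=1, U3=0, U4=0, U5=0 → 0. Observed 1.
  U0 stuck-at-0: output 0 ✗
  U0 stuck-at-1: output 0 ✗
  U1 stuck-at-0: output 1 ✓
  U1 stuck-at-1: output 0 ✗
  U2 stuck-at-0: output 0 ✗
  U2 stuck-at-1: output 0 ✗
  U3 stuck-at-0: output 0 ✗
  U3 stuck-at-1: output 0 ✗
  U4 stuck-at-0: output 0 ✗
  U4 stuck-at-1: output 1 ✓
  U5 stuck-at-0: output 0 ✗
  U5 stuck-at-1: output 1 ✓
Consistent faults: {U1 stuck-at-0, U4 stuck-at-1, U5 stuck-at-1} — 3 in all.

3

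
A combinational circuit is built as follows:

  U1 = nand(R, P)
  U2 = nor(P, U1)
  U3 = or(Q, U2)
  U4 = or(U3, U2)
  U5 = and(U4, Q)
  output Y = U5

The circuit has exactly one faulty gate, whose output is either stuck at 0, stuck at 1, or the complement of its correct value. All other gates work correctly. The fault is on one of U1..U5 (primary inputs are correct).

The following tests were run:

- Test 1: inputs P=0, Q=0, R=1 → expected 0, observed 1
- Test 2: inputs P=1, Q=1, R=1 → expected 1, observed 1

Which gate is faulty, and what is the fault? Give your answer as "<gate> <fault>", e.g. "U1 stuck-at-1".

Fault-free values for test 1 (P=0, Q=0, R=1): U1=1, U2=0, U3=0, U4=0, U5=0, giving Y=0. Observed 1.
Test 1: faults giving observed 1 are {U5 stuck-at-1, U5 inverted output}.
Test 2 (P=1, Q=1, R=1): fault-free U1=0, U2=0, U3=1, U4=1, U5=1 → 1; observed 1. Eliminates U5 inverted output.
Only U5 stuck-at-1 is consistent with every test.

U5 stuck-at-1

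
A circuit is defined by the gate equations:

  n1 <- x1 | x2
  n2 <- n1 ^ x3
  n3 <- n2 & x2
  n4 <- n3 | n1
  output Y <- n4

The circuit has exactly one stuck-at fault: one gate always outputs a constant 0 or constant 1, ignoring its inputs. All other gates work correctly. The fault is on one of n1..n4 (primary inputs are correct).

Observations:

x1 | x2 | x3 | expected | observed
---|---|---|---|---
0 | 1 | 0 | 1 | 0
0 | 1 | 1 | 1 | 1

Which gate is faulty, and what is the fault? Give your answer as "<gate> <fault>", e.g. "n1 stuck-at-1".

Fault-free values for test 1 (x1=0, x2=1, x3=0): n1=1, n2=1, n3=1, n4=1, giving Y=1. Observed 0.
Test 1: faults giving observed 0 are {n1 stuck-at-0, n4 stuck-at-0}.
Test 2 (x1=0, x2=1, x3=1): fault-free n1=1, n2=0, n3=0, n4=1 → 1; observed 1. Eliminates n4 stuck-at-0.
Only n1 stuck-at-0 is consistent with every test.

n1 stuck-at-0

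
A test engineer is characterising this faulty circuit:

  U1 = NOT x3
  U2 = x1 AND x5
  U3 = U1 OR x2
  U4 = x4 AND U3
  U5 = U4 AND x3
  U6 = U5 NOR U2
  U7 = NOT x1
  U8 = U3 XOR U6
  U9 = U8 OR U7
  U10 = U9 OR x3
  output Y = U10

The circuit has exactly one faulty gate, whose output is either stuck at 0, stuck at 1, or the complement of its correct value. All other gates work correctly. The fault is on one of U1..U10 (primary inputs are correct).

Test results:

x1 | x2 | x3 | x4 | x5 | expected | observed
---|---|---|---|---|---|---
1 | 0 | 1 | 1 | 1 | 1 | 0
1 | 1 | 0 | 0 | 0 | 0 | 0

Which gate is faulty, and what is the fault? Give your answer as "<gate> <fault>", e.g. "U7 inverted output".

Fault-free values for test 1 (x1=1, x2=0, x3=1, x4=1, x5=1): U1=0, U2=1, U3=0, U4=0, U5=0, U6=0, U7=0, U8=0, U9=0, U10=1, giving Y=1. Observed 0.
Test 1: faults giving observed 0 are {U10 stuck-at-0, U10 inverted output}.
Test 2 (x1=1, x2=1, x3=0, x4=0, x5=0): fault-free U1=1, U2=0, U3=1, U4=0, U5=0, U6=1, U7=0, U8=0, U9=0, U10=0 → 0; observed 0. Eliminates U10 inverted output.
Only U10 stuck-at-0 is consistent with every test.

U10 stuck-at-0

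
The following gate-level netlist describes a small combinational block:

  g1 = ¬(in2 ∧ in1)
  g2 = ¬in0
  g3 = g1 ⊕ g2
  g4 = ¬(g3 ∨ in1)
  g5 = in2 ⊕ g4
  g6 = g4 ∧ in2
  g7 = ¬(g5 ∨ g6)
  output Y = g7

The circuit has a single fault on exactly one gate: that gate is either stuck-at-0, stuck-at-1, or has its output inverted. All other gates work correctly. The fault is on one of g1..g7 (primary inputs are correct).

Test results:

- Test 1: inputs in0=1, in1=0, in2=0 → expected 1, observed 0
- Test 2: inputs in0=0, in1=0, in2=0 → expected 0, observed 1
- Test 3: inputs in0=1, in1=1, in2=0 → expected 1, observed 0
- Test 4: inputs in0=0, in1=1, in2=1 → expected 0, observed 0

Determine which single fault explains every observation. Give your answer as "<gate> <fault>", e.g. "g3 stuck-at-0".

Fault-free values for test 1 (in0=1, in1=0, in2=0): g1=1, g2=0, g3=1, g4=0, g5=0, g6=0, g7=1, giving Y=1. Observed 0.
Test 1: faults giving observed 0 are {g1 stuck-at-0, g1 inverted output, g2 stuck-at-1, g2 inverted output, g3 stuck-at-0, g3 inverted output, g4 stuck-at-1, g4 inverted output, g5 stuck-at-1, g5 inverted output, g6 stuck-at-1, g6 inverted output, g7 stuck-at-0, g7 inverted output}.
Test 2 (in0=0, in1=0, in2=0): fault-free g1=1, g2=1, g3=0, g4=1, g5=1, g6=0, g7=0 → 0; observed 1. Eliminates g2 stuck-at-1, g3 stuck-at-0, g4 stuck-at-1, g5 stuck-at-1, g6 stuck-at-1, g6 inverted output, g7 stuck-at-0.
Test 3 (in0=1, in1=1, in2=0): fault-free g1=1, g2=0, g3=1, g4=0, g5=0, g6=0, g7=1 → 1; observed 0. Eliminates g1 stuck-at-0, g1 inverted output, g2 inverted output, g3 inverted output.
Test 4 (in0=0, in1=1, in2=1): fault-free g1=0, g2=1, g3=1, g4=0, g5=1, g6=0, g7=0 → 0; observed 0. Eliminates g5 inverted output, g7 inverted output.
Only g4 inverted output is consistent with every test.

g4 inverted output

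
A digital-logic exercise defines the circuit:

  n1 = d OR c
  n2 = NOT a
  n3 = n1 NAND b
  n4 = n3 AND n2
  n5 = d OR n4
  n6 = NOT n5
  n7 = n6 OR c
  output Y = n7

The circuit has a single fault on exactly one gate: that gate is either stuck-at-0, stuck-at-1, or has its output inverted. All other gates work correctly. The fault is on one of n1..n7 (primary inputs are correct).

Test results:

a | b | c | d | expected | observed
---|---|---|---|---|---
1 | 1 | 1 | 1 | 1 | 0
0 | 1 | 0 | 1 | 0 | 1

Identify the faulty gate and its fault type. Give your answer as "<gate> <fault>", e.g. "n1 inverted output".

n7 inverted output

Fault-free values for test 1 (a=1, b=1, c=1, d=1): n1=1, n2=0, n3=0, n4=0, n5=1, n6=0, n7=1, giving Y=1. Observed 0.
Test 1: faults giving observed 0 are {n7 stuck-at-0, n7 inverted output}.
Test 2 (a=0, b=1, c=0, d=1): fault-free n1=1, n2=1, n3=0, n4=0, n5=1, n6=0, n7=0 → 0; observed 1. Eliminates n7 stuck-at-0.
Only n7 inverted output is consistent with every test.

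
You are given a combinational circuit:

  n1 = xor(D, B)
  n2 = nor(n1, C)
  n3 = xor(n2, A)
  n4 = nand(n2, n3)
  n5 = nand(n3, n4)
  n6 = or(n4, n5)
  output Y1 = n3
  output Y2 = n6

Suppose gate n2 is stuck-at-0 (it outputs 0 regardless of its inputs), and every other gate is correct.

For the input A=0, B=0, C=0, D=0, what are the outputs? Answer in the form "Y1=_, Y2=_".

Propagate with n2 forced: n1=0, n2=0 [stuck-at-0], n3=0, n4=1, n5=1, n6=1.
So the outputs are Y1=0, Y2=1. (Without the fault they would be Y1=1, Y2=1.)

Y1=0, Y2=1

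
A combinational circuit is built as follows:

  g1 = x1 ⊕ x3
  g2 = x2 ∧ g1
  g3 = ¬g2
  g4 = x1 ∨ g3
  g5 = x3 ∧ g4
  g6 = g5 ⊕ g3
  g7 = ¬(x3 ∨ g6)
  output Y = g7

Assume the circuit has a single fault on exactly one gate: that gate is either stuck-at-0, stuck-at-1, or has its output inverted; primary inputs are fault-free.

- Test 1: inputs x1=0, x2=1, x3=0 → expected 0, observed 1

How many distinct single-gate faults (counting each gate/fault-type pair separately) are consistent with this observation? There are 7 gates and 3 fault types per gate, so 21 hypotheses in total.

Fault-free: g1=0, g2=0, g3=1, g4=1, g5=0, g6=1, g7=0 → 0. Observed 1.
  g1: stuck-at-1, inverted output ✓; others ✗
  g2: stuck-at-1, inverted output ✓; others ✗
  g3: stuck-at-0, inverted output ✓; others ✗
  g4: none of the 3 fault types match ✗
  g5: stuck-at-1, inverted output ✓; others ✗
  g6: stuck-at-0, inverted output ✓; others ✗
  g7: stuck-at-1, inverted output ✓; others ✗
Consistent faults: {g1 stuck-at-1, g1 inverted output, g2 stuck-at-1, g2 inverted output, g3 stuck-at-0, g3 inverted output, g5 stuck-at-1, g5 inverted output, g6 stuck-at-0, g6 inverted output, g7 stuck-at-1, g7 inverted output} — 12 in all.

12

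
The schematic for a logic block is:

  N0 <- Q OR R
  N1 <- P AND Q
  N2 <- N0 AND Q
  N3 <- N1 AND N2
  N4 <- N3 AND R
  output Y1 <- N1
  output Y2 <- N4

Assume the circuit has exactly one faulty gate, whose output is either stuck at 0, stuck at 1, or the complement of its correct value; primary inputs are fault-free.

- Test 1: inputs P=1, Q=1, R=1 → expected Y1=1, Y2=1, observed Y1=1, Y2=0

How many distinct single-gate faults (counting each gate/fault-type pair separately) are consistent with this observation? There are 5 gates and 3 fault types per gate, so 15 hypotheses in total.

8

Fault-free: N0=1, N1=1, N2=1, N3=1, N4=1 → Y1=1, Y2=1. Observed Y1=1, Y2=0.
  N0: stuck-at-0, inverted output ✓; others ✗
  N1: none of the 3 fault types match ✗
  N2: stuck-at-0, inverted output ✓; others ✗
  N3: stuck-at-0, inverted output ✓; others ✗
  N4: stuck-at-0, inverted output ✓; others ✗
Consistent faults: {N0 stuck-at-0, N0 inverted output, N2 stuck-at-0, N2 inverted output, N3 stuck-at-0, N3 inverted output, N4 stuck-at-0, N4 inverted output} — 8 in all.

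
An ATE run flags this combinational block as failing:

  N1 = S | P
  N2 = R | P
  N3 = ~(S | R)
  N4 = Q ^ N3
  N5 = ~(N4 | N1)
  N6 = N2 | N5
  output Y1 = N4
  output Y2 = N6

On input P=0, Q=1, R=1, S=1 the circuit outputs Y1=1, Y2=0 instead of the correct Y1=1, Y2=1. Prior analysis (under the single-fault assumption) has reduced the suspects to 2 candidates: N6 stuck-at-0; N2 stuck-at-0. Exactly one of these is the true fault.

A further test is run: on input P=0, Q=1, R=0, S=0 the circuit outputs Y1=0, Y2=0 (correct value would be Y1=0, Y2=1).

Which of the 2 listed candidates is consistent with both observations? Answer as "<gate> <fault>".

Evaluate each candidate on input P=0, Q=1, R=0, S=0:
  N6 stuck-at-0: N1=0, N2=0, N3=1, N4=0, N5=1, N6=0 [stuck-at-0] → Y1=0, Y2=0 — matches
  N2 stuck-at-0: N1=0, N2=0 [stuck-at-0], N3=1, N4=0, N5=1, N6=1 → Y1=0, Y2=1 — eliminated
Only N6 stuck-at-0 reproduces the observed Y1=0, Y2=0.

N6 stuck-at-0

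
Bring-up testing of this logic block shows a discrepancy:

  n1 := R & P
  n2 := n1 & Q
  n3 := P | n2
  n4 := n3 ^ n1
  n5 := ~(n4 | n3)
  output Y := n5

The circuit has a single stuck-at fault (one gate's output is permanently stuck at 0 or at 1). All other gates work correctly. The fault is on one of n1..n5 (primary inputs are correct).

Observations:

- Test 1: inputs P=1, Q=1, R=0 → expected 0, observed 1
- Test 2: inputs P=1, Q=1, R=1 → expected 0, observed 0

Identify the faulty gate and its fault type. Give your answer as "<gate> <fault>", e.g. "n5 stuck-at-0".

n3 stuck-at-0

Fault-free values for test 1 (P=1, Q=1, R=0): n1=0, n2=0, n3=1, n4=1, n5=0, giving Y=0. Observed 1.
Test 1: faults giving observed 1 are {n3 stuck-at-0, n5 stuck-at-1}.
Test 2 (P=1, Q=1, R=1): fault-free n1=1, n2=1, n3=1, n4=0, n5=0 → 0; observed 0. Eliminates n5 stuck-at-1.
Only n3 stuck-at-0 is consistent with every test.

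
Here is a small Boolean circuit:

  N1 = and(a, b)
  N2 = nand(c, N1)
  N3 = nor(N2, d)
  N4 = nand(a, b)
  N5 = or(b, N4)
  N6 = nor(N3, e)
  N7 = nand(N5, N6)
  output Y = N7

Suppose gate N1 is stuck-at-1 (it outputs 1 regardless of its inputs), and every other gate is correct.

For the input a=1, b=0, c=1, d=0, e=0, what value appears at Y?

1

Propagate with N1 forced: N1=1 [stuck-at-1], N2=0, N3=1, N4=1, N5=1, N6=0, N7=1.
So Y = 1. (Without the fault it would be 0.)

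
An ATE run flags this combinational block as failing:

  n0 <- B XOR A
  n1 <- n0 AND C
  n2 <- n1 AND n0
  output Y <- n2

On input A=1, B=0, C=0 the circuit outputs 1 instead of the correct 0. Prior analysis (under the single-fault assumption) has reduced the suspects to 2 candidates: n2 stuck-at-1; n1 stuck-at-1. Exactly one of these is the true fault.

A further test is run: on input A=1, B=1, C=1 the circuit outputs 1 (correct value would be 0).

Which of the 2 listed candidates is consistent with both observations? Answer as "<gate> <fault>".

n2 stuck-at-1

Evaluate each candidate on input A=1, B=1, C=1:
  n2 stuck-at-1: n0=0, n1=0, n2=1 [stuck-at-1] → 1 — matches
  n1 stuck-at-1: n0=0, n1=1 [stuck-at-1], n2=0 → 0 — eliminated
Only n2 stuck-at-1 reproduces the observed 1.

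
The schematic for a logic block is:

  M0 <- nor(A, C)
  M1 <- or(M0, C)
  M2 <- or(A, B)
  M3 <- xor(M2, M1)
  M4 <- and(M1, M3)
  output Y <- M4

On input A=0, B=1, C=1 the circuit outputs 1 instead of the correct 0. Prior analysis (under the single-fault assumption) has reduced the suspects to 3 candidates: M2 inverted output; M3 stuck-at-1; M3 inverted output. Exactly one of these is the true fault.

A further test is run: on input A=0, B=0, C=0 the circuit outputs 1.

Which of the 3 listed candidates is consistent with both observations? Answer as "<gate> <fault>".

M3 stuck-at-1

Evaluate each candidate on input A=0, B=0, C=0:
  M2 inverted output: M0=1, M1=1, M2=1 [inverted output], M3=0, M4=0 → 0 — eliminated
  M3 stuck-at-1: M0=1, M1=1, M2=0, M3=1 [stuck-at-1], M4=1 → 1 — matches
  M3 inverted output: M0=1, M1=1, M2=0, M3=0 [inverted output], M4=0 → 0 — eliminated
Only M3 stuck-at-1 reproduces the observed 1.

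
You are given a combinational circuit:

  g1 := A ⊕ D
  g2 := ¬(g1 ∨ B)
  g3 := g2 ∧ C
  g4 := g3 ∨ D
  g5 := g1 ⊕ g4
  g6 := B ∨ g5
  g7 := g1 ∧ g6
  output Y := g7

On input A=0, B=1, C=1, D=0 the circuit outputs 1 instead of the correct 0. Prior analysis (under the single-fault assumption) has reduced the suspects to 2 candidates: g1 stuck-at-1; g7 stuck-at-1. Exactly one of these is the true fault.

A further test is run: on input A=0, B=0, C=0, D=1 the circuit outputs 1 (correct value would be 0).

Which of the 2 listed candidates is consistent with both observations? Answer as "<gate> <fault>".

g7 stuck-at-1

Evaluate each candidate on input A=0, B=0, C=0, D=1:
  g1 stuck-at-1: g1=1 [stuck-at-1], g2=0, g3=0, g4=1, g5=0, g6=0, g7=0 → 0 — eliminated
  g7 stuck-at-1: g1=1, g2=0, g3=0, g4=1, g5=0, g6=0, g7=1 [stuck-at-1] → 1 — matches
Only g7 stuck-at-1 reproduces the observed 1.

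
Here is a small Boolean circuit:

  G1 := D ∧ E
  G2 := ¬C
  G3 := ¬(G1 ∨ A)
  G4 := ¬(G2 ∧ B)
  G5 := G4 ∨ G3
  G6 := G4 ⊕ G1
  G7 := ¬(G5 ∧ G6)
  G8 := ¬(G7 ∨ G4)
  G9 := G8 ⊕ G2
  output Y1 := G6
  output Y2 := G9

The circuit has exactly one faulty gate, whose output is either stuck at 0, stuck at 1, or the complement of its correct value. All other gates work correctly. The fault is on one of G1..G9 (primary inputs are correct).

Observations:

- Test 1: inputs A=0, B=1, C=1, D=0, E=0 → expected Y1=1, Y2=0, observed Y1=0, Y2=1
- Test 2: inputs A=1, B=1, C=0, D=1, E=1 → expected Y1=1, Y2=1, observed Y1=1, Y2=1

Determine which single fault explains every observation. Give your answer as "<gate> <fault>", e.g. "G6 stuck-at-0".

Fault-free values for test 1 (A=0, B=1, C=1, D=0, E=0): G1=0, G2=0, G3=1, G4=1, G5=1, G6=1, G7=0, G8=0, G9=0, giving Y1=1, Y2=0. Observed Y1=0, Y2=1.
Test 1: faults giving observed Y1=0, Y2=1 are {G2 stuck-at-1, G2 inverted output}.
Test 2 (A=1, B=1, C=0, D=1, E=1): fault-free G1=1, G2=1, G3=0, G4=0, G5=0, G6=1, G7=1, G8=0, G9=1 → Y1=1, Y2=1; observed Y1=1, Y2=1. Eliminates G2 inverted output.
Only G2 stuck-at-1 is consistent with every test.

G2 stuck-at-1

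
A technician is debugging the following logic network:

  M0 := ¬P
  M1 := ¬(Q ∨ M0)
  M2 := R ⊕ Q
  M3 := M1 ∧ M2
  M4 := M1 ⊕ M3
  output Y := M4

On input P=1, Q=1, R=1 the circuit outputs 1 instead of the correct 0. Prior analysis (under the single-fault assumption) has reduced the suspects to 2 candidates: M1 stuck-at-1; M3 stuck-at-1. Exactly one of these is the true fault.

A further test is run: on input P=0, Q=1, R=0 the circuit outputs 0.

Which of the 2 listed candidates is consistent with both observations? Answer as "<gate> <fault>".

Evaluate each candidate on input P=0, Q=1, R=0:
  M1 stuck-at-1: M0=1, M1=1 [stuck-at-1], M2=1, M3=1, M4=0 → 0 — matches
  M3 stuck-at-1: M0=1, M1=0, M2=1, M3=1 [stuck-at-1], M4=1 → 1 — eliminated
Only M1 stuck-at-1 reproduces the observed 0.

M1 stuck-at-1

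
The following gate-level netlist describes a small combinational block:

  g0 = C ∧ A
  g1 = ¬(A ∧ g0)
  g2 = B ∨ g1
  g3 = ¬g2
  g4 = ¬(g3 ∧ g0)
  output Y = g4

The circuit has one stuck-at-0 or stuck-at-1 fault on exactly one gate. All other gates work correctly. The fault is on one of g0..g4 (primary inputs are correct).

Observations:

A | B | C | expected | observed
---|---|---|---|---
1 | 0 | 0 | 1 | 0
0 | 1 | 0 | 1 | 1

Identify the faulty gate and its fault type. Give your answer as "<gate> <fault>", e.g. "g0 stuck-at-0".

Fault-free values for test 1 (A=1, B=0, C=0): g0=0, g1=1, g2=1, g3=0, g4=1, giving Y=1. Observed 0.
Test 1: faults giving observed 0 are {g0 stuck-at-1, g4 stuck-at-0}.
Test 2 (A=0, B=1, C=0): fault-free g0=0, g1=1, g2=1, g3=0, g4=1 → 1; observed 1. Eliminates g4 stuck-at-0.
Only g0 stuck-at-1 is consistent with every test.

g0 stuck-at-1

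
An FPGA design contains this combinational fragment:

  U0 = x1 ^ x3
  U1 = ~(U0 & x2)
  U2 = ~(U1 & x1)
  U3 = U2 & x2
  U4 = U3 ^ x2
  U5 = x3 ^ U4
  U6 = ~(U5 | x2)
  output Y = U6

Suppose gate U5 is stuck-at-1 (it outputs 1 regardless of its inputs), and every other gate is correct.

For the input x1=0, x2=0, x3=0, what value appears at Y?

0

Propagate with U5 forced: U0=0, U1=1, U2=1, U3=0, U4=0, U5=1 [stuck-at-1], U6=0.
So Y = 0. (Without the fault it would be 1.)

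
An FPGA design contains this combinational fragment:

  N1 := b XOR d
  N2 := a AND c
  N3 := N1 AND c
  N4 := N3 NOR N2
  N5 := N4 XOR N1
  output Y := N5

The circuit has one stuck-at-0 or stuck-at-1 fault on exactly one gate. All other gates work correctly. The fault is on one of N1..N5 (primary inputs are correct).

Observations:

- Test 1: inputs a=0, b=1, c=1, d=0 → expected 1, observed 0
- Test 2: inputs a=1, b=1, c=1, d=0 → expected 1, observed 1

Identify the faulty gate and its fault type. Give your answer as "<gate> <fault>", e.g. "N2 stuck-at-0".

N3 stuck-at-0

Fault-free values for test 1 (a=0, b=1, c=1, d=0): N1=1, N2=0, N3=1, N4=0, N5=1, giving Y=1. Observed 0.
Test 1: faults giving observed 0 are {N3 stuck-at-0, N4 stuck-at-1, N5 stuck-at-0}.
Test 2 (a=1, b=1, c=1, d=0): fault-free N1=1, N2=1, N3=1, N4=0, N5=1 → 1; observed 1. Eliminates N4 stuck-at-1, N5 stuck-at-0.
Only N3 stuck-at-0 is consistent with every test.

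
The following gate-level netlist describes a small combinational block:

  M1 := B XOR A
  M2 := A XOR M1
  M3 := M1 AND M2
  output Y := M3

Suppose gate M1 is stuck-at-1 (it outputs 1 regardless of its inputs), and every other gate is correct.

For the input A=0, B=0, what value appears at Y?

Propagate with M1 forced: M1=1 [stuck-at-1], M2=1, M3=1.
So Y = 1. (Without the fault it would be 0.)

1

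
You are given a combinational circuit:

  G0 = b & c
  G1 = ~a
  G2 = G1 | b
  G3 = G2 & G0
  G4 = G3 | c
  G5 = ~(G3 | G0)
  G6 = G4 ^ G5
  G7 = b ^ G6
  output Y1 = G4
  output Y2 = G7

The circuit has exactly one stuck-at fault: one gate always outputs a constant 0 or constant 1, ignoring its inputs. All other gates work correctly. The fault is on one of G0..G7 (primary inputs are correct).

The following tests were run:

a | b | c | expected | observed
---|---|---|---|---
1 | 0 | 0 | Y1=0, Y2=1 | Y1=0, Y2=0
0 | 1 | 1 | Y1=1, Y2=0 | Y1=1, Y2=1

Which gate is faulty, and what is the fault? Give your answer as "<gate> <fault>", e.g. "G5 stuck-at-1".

Fault-free values for test 1 (a=1, b=0, c=0): G0=0, G1=0, G2=0, G3=0, G4=0, G5=1, G6=1, G7=1, giving Y1=0, Y2=1. Observed Y1=0, Y2=0.
Test 1: faults giving observed Y1=0, Y2=0 are {G0 stuck-at-1, G5 stuck-at-0, G6 stuck-at-0, G7 stuck-at-0}.
Test 2 (a=0, b=1, c=1): fault-free G0=1, G1=1, G2=1, G3=1, G4=1, G5=0, G6=1, G7=0 → Y1=1, Y2=0; observed Y1=1, Y2=1. Eliminates G0 stuck-at-1, G5 stuck-at-0, G7 stuck-at-0.
Only G6 stuck-at-0 is consistent with every test.

G6 stuck-at-0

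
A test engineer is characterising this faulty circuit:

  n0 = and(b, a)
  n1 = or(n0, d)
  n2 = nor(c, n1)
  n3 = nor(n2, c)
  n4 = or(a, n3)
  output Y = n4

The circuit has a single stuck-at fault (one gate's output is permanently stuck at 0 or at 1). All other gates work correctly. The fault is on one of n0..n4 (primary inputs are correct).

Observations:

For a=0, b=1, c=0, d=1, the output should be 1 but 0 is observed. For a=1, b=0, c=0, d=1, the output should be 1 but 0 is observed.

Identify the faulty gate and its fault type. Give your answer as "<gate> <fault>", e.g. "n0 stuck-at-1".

n4 stuck-at-0

Fault-free values for test 1 (a=0, b=1, c=0, d=1): n0=0, n1=1, n2=0, n3=1, n4=1, giving Y=1. Observed 0.
Test 1: faults giving observed 0 are {n1 stuck-at-0, n2 stuck-at-1, n3 stuck-at-0, n4 stuck-at-0}.
Test 2 (a=1, b=0, c=0, d=1): fault-free n0=0, n1=1, n2=0, n3=1, n4=1 → 1; observed 0. Eliminates n1 stuck-at-0, n2 stuck-at-1, n3 stuck-at-0.
Only n4 stuck-at-0 is consistent with every test.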